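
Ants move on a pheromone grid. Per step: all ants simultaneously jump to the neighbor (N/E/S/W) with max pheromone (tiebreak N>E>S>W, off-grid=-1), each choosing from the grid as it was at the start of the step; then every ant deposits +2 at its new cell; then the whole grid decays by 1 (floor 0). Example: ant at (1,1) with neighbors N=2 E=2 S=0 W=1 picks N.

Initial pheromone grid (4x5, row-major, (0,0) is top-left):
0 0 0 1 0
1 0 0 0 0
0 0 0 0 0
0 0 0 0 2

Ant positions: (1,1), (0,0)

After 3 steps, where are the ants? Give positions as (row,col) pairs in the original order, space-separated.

Step 1: ant0:(1,1)->W->(1,0) | ant1:(0,0)->S->(1,0)
  grid max=4 at (1,0)
Step 2: ant0:(1,0)->N->(0,0) | ant1:(1,0)->N->(0,0)
  grid max=3 at (0,0)
Step 3: ant0:(0,0)->S->(1,0) | ant1:(0,0)->S->(1,0)
  grid max=6 at (1,0)

(1,0) (1,0)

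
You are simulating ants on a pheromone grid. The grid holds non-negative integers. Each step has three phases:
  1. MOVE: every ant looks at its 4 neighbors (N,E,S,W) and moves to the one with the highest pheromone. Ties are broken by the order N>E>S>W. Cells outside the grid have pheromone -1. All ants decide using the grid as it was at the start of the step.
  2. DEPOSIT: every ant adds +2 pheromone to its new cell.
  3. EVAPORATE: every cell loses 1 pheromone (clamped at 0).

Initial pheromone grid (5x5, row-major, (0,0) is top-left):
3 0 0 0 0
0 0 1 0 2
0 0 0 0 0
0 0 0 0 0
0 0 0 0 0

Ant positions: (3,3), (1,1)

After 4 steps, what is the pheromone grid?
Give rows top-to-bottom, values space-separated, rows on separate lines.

After step 1: ants at (2,3),(1,2)
  2 0 0 0 0
  0 0 2 0 1
  0 0 0 1 0
  0 0 0 0 0
  0 0 0 0 0
After step 2: ants at (1,3),(0,2)
  1 0 1 0 0
  0 0 1 1 0
  0 0 0 0 0
  0 0 0 0 0
  0 0 0 0 0
After step 3: ants at (1,2),(1,2)
  0 0 0 0 0
  0 0 4 0 0
  0 0 0 0 0
  0 0 0 0 0
  0 0 0 0 0
After step 4: ants at (0,2),(0,2)
  0 0 3 0 0
  0 0 3 0 0
  0 0 0 0 0
  0 0 0 0 0
  0 0 0 0 0

0 0 3 0 0
0 0 3 0 0
0 0 0 0 0
0 0 0 0 0
0 0 0 0 0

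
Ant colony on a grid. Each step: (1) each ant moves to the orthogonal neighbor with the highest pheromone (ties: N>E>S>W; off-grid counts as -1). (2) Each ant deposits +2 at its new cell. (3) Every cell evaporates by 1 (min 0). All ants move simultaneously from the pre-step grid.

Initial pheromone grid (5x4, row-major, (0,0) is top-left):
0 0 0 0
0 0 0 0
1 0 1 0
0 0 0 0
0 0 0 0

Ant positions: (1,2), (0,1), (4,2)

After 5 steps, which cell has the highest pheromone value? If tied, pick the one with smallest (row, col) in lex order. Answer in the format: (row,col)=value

Step 1: ant0:(1,2)->S->(2,2) | ant1:(0,1)->E->(0,2) | ant2:(4,2)->N->(3,2)
  grid max=2 at (2,2)
Step 2: ant0:(2,2)->S->(3,2) | ant1:(0,2)->E->(0,3) | ant2:(3,2)->N->(2,2)
  grid max=3 at (2,2)
Step 3: ant0:(3,2)->N->(2,2) | ant1:(0,3)->S->(1,3) | ant2:(2,2)->S->(3,2)
  grid max=4 at (2,2)
Step 4: ant0:(2,2)->S->(3,2) | ant1:(1,3)->N->(0,3) | ant2:(3,2)->N->(2,2)
  grid max=5 at (2,2)
Step 5: ant0:(3,2)->N->(2,2) | ant1:(0,3)->S->(1,3) | ant2:(2,2)->S->(3,2)
  grid max=6 at (2,2)
Final grid:
  0 0 0 0
  0 0 0 1
  0 0 6 0
  0 0 5 0
  0 0 0 0
Max pheromone 6 at (2,2)

Answer: (2,2)=6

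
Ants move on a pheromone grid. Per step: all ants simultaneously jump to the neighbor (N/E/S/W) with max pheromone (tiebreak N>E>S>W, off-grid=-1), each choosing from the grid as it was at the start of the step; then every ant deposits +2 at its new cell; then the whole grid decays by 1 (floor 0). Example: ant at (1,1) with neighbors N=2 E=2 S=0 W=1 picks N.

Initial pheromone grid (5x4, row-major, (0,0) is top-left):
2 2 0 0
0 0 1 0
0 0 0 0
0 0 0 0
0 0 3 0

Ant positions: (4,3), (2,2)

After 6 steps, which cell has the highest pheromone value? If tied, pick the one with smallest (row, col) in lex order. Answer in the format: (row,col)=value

Step 1: ant0:(4,3)->W->(4,2) | ant1:(2,2)->N->(1,2)
  grid max=4 at (4,2)
Step 2: ant0:(4,2)->N->(3,2) | ant1:(1,2)->N->(0,2)
  grid max=3 at (4,2)
Step 3: ant0:(3,2)->S->(4,2) | ant1:(0,2)->S->(1,2)
  grid max=4 at (4,2)
Step 4: ant0:(4,2)->N->(3,2) | ant1:(1,2)->N->(0,2)
  grid max=3 at (4,2)
Step 5: ant0:(3,2)->S->(4,2) | ant1:(0,2)->S->(1,2)
  grid max=4 at (4,2)
Step 6: ant0:(4,2)->N->(3,2) | ant1:(1,2)->N->(0,2)
  grid max=3 at (4,2)
Final grid:
  0 0 1 0
  0 0 1 0
  0 0 0 0
  0 0 1 0
  0 0 3 0
Max pheromone 3 at (4,2)

Answer: (4,2)=3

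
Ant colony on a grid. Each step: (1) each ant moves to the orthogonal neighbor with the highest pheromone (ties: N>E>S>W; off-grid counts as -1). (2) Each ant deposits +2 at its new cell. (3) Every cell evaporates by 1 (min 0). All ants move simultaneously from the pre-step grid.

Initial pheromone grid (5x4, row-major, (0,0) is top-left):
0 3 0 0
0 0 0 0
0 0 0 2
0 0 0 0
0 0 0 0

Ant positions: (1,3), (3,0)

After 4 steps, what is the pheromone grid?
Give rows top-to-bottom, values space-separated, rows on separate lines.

After step 1: ants at (2,3),(2,0)
  0 2 0 0
  0 0 0 0
  1 0 0 3
  0 0 0 0
  0 0 0 0
After step 2: ants at (1,3),(1,0)
  0 1 0 0
  1 0 0 1
  0 0 0 2
  0 0 0 0
  0 0 0 0
After step 3: ants at (2,3),(0,0)
  1 0 0 0
  0 0 0 0
  0 0 0 3
  0 0 0 0
  0 0 0 0
After step 4: ants at (1,3),(0,1)
  0 1 0 0
  0 0 0 1
  0 0 0 2
  0 0 0 0
  0 0 0 0

0 1 0 0
0 0 0 1
0 0 0 2
0 0 0 0
0 0 0 0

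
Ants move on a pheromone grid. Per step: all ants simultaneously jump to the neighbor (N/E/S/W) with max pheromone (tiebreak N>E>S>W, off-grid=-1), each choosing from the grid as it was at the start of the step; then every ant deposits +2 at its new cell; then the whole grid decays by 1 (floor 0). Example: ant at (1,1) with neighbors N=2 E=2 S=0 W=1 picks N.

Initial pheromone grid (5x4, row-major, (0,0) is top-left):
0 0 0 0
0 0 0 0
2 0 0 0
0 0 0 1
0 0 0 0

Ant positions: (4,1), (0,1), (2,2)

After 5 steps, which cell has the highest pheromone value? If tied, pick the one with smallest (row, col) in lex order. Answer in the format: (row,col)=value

Step 1: ant0:(4,1)->N->(3,1) | ant1:(0,1)->E->(0,2) | ant2:(2,2)->N->(1,2)
  grid max=1 at (0,2)
Step 2: ant0:(3,1)->N->(2,1) | ant1:(0,2)->S->(1,2) | ant2:(1,2)->N->(0,2)
  grid max=2 at (0,2)
Step 3: ant0:(2,1)->N->(1,1) | ant1:(1,2)->N->(0,2) | ant2:(0,2)->S->(1,2)
  grid max=3 at (0,2)
Step 4: ant0:(1,1)->E->(1,2) | ant1:(0,2)->S->(1,2) | ant2:(1,2)->N->(0,2)
  grid max=6 at (1,2)
Step 5: ant0:(1,2)->N->(0,2) | ant1:(1,2)->N->(0,2) | ant2:(0,2)->S->(1,2)
  grid max=7 at (0,2)
Final grid:
  0 0 7 0
  0 0 7 0
  0 0 0 0
  0 0 0 0
  0 0 0 0
Max pheromone 7 at (0,2)

Answer: (0,2)=7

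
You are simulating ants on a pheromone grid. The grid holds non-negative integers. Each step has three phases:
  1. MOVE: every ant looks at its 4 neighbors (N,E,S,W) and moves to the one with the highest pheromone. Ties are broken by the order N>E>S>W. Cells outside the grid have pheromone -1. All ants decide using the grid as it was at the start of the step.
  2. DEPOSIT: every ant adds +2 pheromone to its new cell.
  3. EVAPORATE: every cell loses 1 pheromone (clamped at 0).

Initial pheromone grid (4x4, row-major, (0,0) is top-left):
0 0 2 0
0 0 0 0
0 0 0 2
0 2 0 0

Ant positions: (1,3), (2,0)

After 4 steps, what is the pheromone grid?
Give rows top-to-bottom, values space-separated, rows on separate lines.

After step 1: ants at (2,3),(1,0)
  0 0 1 0
  1 0 0 0
  0 0 0 3
  0 1 0 0
After step 2: ants at (1,3),(0,0)
  1 0 0 0
  0 0 0 1
  0 0 0 2
  0 0 0 0
After step 3: ants at (2,3),(0,1)
  0 1 0 0
  0 0 0 0
  0 0 0 3
  0 0 0 0
After step 4: ants at (1,3),(0,2)
  0 0 1 0
  0 0 0 1
  0 0 0 2
  0 0 0 0

0 0 1 0
0 0 0 1
0 0 0 2
0 0 0 0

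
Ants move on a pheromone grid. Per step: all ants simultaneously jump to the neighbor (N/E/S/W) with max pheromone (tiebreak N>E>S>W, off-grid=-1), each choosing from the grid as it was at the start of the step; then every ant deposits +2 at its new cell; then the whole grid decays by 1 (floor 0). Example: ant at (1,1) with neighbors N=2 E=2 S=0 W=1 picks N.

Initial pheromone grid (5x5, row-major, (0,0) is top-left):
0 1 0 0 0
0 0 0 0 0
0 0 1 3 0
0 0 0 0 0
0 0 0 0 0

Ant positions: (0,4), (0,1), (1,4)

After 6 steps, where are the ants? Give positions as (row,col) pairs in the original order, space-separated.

Step 1: ant0:(0,4)->S->(1,4) | ant1:(0,1)->E->(0,2) | ant2:(1,4)->N->(0,4)
  grid max=2 at (2,3)
Step 2: ant0:(1,4)->N->(0,4) | ant1:(0,2)->E->(0,3) | ant2:(0,4)->S->(1,4)
  grid max=2 at (0,4)
Step 3: ant0:(0,4)->S->(1,4) | ant1:(0,3)->E->(0,4) | ant2:(1,4)->N->(0,4)
  grid max=5 at (0,4)
Step 4: ant0:(1,4)->N->(0,4) | ant1:(0,4)->S->(1,4) | ant2:(0,4)->S->(1,4)
  grid max=6 at (0,4)
Step 5: ant0:(0,4)->S->(1,4) | ant1:(1,4)->N->(0,4) | ant2:(1,4)->N->(0,4)
  grid max=9 at (0,4)
Step 6: ant0:(1,4)->N->(0,4) | ant1:(0,4)->S->(1,4) | ant2:(0,4)->S->(1,4)
  grid max=10 at (0,4)

(0,4) (1,4) (1,4)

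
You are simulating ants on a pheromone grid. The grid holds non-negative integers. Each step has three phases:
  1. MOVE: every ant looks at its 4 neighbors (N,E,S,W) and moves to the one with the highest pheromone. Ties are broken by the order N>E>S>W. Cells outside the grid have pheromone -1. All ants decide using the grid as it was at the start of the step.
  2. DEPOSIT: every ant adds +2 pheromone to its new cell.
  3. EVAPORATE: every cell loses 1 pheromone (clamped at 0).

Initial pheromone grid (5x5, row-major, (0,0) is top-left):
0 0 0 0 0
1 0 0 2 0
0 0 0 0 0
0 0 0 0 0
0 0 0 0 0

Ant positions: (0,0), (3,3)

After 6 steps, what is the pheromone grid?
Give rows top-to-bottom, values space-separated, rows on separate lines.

After step 1: ants at (1,0),(2,3)
  0 0 0 0 0
  2 0 0 1 0
  0 0 0 1 0
  0 0 0 0 0
  0 0 0 0 0
After step 2: ants at (0,0),(1,3)
  1 0 0 0 0
  1 0 0 2 0
  0 0 0 0 0
  0 0 0 0 0
  0 0 0 0 0
After step 3: ants at (1,0),(0,3)
  0 0 0 1 0
  2 0 0 1 0
  0 0 0 0 0
  0 0 0 0 0
  0 0 0 0 0
After step 4: ants at (0,0),(1,3)
  1 0 0 0 0
  1 0 0 2 0
  0 0 0 0 0
  0 0 0 0 0
  0 0 0 0 0
After step 5: ants at (1,0),(0,3)
  0 0 0 1 0
  2 0 0 1 0
  0 0 0 0 0
  0 0 0 0 0
  0 0 0 0 0
After step 6: ants at (0,0),(1,3)
  1 0 0 0 0
  1 0 0 2 0
  0 0 0 0 0
  0 0 0 0 0
  0 0 0 0 0

1 0 0 0 0
1 0 0 2 0
0 0 0 0 0
0 0 0 0 0
0 0 0 0 0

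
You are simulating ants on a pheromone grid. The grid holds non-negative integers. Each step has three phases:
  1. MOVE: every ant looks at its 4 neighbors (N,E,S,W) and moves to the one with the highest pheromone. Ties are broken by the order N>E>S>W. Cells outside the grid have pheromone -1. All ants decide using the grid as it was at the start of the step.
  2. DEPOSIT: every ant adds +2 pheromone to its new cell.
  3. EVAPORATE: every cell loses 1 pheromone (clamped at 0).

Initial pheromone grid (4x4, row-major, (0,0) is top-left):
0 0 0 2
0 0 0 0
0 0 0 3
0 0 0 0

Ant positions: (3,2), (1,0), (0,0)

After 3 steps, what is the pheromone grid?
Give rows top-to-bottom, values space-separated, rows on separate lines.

After step 1: ants at (2,2),(0,0),(0,1)
  1 1 0 1
  0 0 0 0
  0 0 1 2
  0 0 0 0
After step 2: ants at (2,3),(0,1),(0,0)
  2 2 0 0
  0 0 0 0
  0 0 0 3
  0 0 0 0
After step 3: ants at (1,3),(0,0),(0,1)
  3 3 0 0
  0 0 0 1
  0 0 0 2
  0 0 0 0

3 3 0 0
0 0 0 1
0 0 0 2
0 0 0 0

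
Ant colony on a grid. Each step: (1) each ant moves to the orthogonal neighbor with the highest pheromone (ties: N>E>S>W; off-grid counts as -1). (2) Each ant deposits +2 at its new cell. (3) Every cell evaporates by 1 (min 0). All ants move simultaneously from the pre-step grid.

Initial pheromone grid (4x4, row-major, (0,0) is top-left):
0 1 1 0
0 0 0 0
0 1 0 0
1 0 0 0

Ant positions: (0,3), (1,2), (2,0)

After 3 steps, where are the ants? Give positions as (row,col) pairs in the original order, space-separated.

Step 1: ant0:(0,3)->W->(0,2) | ant1:(1,2)->N->(0,2) | ant2:(2,0)->E->(2,1)
  grid max=4 at (0,2)
Step 2: ant0:(0,2)->E->(0,3) | ant1:(0,2)->E->(0,3) | ant2:(2,1)->N->(1,1)
  grid max=3 at (0,2)
Step 3: ant0:(0,3)->W->(0,2) | ant1:(0,3)->W->(0,2) | ant2:(1,1)->S->(2,1)
  grid max=6 at (0,2)

(0,2) (0,2) (2,1)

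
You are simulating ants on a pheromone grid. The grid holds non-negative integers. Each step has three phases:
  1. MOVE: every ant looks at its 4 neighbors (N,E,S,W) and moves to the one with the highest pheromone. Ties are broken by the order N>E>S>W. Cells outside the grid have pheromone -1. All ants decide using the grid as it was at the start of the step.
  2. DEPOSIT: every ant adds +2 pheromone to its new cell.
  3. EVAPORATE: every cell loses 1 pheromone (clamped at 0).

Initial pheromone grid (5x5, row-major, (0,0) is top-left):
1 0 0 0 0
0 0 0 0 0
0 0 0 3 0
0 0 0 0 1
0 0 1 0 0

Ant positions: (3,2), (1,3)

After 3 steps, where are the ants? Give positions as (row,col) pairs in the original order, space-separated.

Step 1: ant0:(3,2)->S->(4,2) | ant1:(1,3)->S->(2,3)
  grid max=4 at (2,3)
Step 2: ant0:(4,2)->N->(3,2) | ant1:(2,3)->N->(1,3)
  grid max=3 at (2,3)
Step 3: ant0:(3,2)->S->(4,2) | ant1:(1,3)->S->(2,3)
  grid max=4 at (2,3)

(4,2) (2,3)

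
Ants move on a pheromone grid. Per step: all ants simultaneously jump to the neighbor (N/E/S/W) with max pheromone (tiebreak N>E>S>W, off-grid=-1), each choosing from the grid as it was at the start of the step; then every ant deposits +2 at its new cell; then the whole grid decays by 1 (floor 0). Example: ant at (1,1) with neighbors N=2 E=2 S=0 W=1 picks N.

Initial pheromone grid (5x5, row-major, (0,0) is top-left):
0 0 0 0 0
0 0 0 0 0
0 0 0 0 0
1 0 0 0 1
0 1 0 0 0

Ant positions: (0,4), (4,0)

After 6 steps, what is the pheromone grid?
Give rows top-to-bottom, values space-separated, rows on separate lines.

After step 1: ants at (1,4),(3,0)
  0 0 0 0 0
  0 0 0 0 1
  0 0 0 0 0
  2 0 0 0 0
  0 0 0 0 0
After step 2: ants at (0,4),(2,0)
  0 0 0 0 1
  0 0 0 0 0
  1 0 0 0 0
  1 0 0 0 0
  0 0 0 0 0
After step 3: ants at (1,4),(3,0)
  0 0 0 0 0
  0 0 0 0 1
  0 0 0 0 0
  2 0 0 0 0
  0 0 0 0 0
After step 4: ants at (0,4),(2,0)
  0 0 0 0 1
  0 0 0 0 0
  1 0 0 0 0
  1 0 0 0 0
  0 0 0 0 0
After step 5: ants at (1,4),(3,0)
  0 0 0 0 0
  0 0 0 0 1
  0 0 0 0 0
  2 0 0 0 0
  0 0 0 0 0
After step 6: ants at (0,4),(2,0)
  0 0 0 0 1
  0 0 0 0 0
  1 0 0 0 0
  1 0 0 0 0
  0 0 0 0 0

0 0 0 0 1
0 0 0 0 0
1 0 0 0 0
1 0 0 0 0
0 0 0 0 0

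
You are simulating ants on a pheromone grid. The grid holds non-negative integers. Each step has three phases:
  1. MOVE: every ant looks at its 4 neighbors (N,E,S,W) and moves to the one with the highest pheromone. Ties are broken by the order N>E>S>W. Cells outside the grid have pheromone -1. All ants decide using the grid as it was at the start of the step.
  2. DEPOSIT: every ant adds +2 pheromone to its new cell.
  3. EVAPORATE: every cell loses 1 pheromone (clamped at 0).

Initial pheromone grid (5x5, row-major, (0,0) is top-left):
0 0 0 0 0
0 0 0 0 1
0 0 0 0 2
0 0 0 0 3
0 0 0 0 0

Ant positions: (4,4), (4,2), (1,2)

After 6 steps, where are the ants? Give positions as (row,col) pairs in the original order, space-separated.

Step 1: ant0:(4,4)->N->(3,4) | ant1:(4,2)->N->(3,2) | ant2:(1,2)->N->(0,2)
  grid max=4 at (3,4)
Step 2: ant0:(3,4)->N->(2,4) | ant1:(3,2)->N->(2,2) | ant2:(0,2)->E->(0,3)
  grid max=3 at (3,4)
Step 3: ant0:(2,4)->S->(3,4) | ant1:(2,2)->N->(1,2) | ant2:(0,3)->E->(0,4)
  grid max=4 at (3,4)
Step 4: ant0:(3,4)->N->(2,4) | ant1:(1,2)->N->(0,2) | ant2:(0,4)->S->(1,4)
  grid max=3 at (3,4)
Step 5: ant0:(2,4)->S->(3,4) | ant1:(0,2)->E->(0,3) | ant2:(1,4)->S->(2,4)
  grid max=4 at (3,4)
Step 6: ant0:(3,4)->N->(2,4) | ant1:(0,3)->E->(0,4) | ant2:(2,4)->S->(3,4)
  grid max=5 at (3,4)

(2,4) (0,4) (3,4)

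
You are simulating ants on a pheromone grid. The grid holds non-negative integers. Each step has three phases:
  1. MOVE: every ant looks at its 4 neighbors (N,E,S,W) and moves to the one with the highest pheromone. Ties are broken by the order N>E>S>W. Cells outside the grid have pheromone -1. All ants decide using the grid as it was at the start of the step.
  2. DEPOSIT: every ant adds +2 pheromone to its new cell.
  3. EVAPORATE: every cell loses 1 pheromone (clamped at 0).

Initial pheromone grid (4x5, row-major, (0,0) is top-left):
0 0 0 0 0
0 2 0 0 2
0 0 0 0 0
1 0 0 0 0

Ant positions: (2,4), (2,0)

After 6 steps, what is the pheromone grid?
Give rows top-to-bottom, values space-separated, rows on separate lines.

After step 1: ants at (1,4),(3,0)
  0 0 0 0 0
  0 1 0 0 3
  0 0 0 0 0
  2 0 0 0 0
After step 2: ants at (0,4),(2,0)
  0 0 0 0 1
  0 0 0 0 2
  1 0 0 0 0
  1 0 0 0 0
After step 3: ants at (1,4),(3,0)
  0 0 0 0 0
  0 0 0 0 3
  0 0 0 0 0
  2 0 0 0 0
After step 4: ants at (0,4),(2,0)
  0 0 0 0 1
  0 0 0 0 2
  1 0 0 0 0
  1 0 0 0 0
After step 5: ants at (1,4),(3,0)
  0 0 0 0 0
  0 0 0 0 3
  0 0 0 0 0
  2 0 0 0 0
After step 6: ants at (0,4),(2,0)
  0 0 0 0 1
  0 0 0 0 2
  1 0 0 0 0
  1 0 0 0 0

0 0 0 0 1
0 0 0 0 2
1 0 0 0 0
1 0 0 0 0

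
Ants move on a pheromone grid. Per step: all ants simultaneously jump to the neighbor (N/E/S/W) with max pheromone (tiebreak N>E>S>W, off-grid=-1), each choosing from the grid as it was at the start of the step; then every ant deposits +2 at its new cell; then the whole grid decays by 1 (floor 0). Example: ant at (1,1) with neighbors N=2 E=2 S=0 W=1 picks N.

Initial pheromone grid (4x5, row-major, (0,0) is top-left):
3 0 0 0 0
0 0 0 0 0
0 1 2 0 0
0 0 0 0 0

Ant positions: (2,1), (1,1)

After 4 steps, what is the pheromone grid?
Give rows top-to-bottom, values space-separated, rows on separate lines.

After step 1: ants at (2,2),(2,1)
  2 0 0 0 0
  0 0 0 0 0
  0 2 3 0 0
  0 0 0 0 0
After step 2: ants at (2,1),(2,2)
  1 0 0 0 0
  0 0 0 0 0
  0 3 4 0 0
  0 0 0 0 0
After step 3: ants at (2,2),(2,1)
  0 0 0 0 0
  0 0 0 0 0
  0 4 5 0 0
  0 0 0 0 0
After step 4: ants at (2,1),(2,2)
  0 0 0 0 0
  0 0 0 0 0
  0 5 6 0 0
  0 0 0 0 0

0 0 0 0 0
0 0 0 0 0
0 5 6 0 0
0 0 0 0 0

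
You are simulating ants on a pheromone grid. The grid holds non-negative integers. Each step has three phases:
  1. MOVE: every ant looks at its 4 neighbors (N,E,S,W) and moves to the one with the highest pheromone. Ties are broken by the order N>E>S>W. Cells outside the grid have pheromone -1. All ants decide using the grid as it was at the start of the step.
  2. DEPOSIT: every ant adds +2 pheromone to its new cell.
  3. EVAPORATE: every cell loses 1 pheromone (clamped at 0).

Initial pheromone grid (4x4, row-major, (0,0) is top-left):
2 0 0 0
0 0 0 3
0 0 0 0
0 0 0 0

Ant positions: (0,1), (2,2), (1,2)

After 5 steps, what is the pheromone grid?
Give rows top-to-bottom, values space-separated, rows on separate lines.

After step 1: ants at (0,0),(1,2),(1,3)
  3 0 0 0
  0 0 1 4
  0 0 0 0
  0 0 0 0
After step 2: ants at (0,1),(1,3),(1,2)
  2 1 0 0
  0 0 2 5
  0 0 0 0
  0 0 0 0
After step 3: ants at (0,0),(1,2),(1,3)
  3 0 0 0
  0 0 3 6
  0 0 0 0
  0 0 0 0
After step 4: ants at (0,1),(1,3),(1,2)
  2 1 0 0
  0 0 4 7
  0 0 0 0
  0 0 0 0
After step 5: ants at (0,0),(1,2),(1,3)
  3 0 0 0
  0 0 5 8
  0 0 0 0
  0 0 0 0

3 0 0 0
0 0 5 8
0 0 0 0
0 0 0 0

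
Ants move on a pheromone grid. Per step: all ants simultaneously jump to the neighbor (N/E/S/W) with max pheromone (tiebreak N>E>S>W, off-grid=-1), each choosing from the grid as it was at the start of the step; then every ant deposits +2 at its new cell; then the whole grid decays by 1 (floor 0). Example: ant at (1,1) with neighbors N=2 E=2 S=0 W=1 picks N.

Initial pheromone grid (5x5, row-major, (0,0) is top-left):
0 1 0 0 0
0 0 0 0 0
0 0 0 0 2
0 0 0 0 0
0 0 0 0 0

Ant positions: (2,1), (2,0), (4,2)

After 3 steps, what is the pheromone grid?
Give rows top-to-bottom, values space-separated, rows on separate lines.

After step 1: ants at (1,1),(1,0),(3,2)
  0 0 0 0 0
  1 1 0 0 0
  0 0 0 0 1
  0 0 1 0 0
  0 0 0 0 0
After step 2: ants at (1,0),(1,1),(2,2)
  0 0 0 0 0
  2 2 0 0 0
  0 0 1 0 0
  0 0 0 0 0
  0 0 0 0 0
After step 3: ants at (1,1),(1,0),(1,2)
  0 0 0 0 0
  3 3 1 0 0
  0 0 0 0 0
  0 0 0 0 0
  0 0 0 0 0

0 0 0 0 0
3 3 1 0 0
0 0 0 0 0
0 0 0 0 0
0 0 0 0 0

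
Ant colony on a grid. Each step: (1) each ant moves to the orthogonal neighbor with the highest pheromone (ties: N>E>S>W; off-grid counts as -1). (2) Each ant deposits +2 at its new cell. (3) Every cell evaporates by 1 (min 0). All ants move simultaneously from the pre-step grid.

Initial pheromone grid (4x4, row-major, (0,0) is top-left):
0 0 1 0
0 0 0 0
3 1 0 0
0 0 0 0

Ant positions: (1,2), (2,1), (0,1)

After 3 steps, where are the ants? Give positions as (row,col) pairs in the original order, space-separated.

Step 1: ant0:(1,2)->N->(0,2) | ant1:(2,1)->W->(2,0) | ant2:(0,1)->E->(0,2)
  grid max=4 at (0,2)
Step 2: ant0:(0,2)->E->(0,3) | ant1:(2,0)->N->(1,0) | ant2:(0,2)->E->(0,3)
  grid max=3 at (0,2)
Step 3: ant0:(0,3)->W->(0,2) | ant1:(1,0)->S->(2,0) | ant2:(0,3)->W->(0,2)
  grid max=6 at (0,2)

(0,2) (2,0) (0,2)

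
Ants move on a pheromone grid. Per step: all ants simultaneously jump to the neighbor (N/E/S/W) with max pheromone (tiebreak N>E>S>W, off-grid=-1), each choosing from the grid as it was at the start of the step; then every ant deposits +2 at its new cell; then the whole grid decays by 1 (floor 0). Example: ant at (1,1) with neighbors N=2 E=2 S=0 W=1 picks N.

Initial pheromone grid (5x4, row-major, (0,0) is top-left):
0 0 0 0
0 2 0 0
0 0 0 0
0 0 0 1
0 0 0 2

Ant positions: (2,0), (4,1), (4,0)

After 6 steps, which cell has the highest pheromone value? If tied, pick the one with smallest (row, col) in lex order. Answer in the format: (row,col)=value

Step 1: ant0:(2,0)->N->(1,0) | ant1:(4,1)->N->(3,1) | ant2:(4,0)->N->(3,0)
  grid max=1 at (1,0)
Step 2: ant0:(1,0)->E->(1,1) | ant1:(3,1)->W->(3,0) | ant2:(3,0)->E->(3,1)
  grid max=2 at (1,1)
Step 3: ant0:(1,1)->N->(0,1) | ant1:(3,0)->E->(3,1) | ant2:(3,1)->W->(3,0)
  grid max=3 at (3,0)
Step 4: ant0:(0,1)->S->(1,1) | ant1:(3,1)->W->(3,0) | ant2:(3,0)->E->(3,1)
  grid max=4 at (3,0)
Step 5: ant0:(1,1)->N->(0,1) | ant1:(3,0)->E->(3,1) | ant2:(3,1)->W->(3,0)
  grid max=5 at (3,0)
Step 6: ant0:(0,1)->S->(1,1) | ant1:(3,1)->W->(3,0) | ant2:(3,0)->E->(3,1)
  grid max=6 at (3,0)
Final grid:
  0 0 0 0
  0 2 0 0
  0 0 0 0
  6 6 0 0
  0 0 0 0
Max pheromone 6 at (3,0)

Answer: (3,0)=6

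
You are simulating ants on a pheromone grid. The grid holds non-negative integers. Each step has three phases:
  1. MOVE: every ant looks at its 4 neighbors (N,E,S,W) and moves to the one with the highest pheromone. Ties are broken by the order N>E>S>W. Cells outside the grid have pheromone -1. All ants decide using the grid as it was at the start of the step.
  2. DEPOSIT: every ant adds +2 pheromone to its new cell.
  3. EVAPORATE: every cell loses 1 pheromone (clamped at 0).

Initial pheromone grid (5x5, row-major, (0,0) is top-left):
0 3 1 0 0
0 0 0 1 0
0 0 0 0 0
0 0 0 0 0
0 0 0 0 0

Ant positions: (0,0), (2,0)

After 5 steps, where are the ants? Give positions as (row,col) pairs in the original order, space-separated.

Step 1: ant0:(0,0)->E->(0,1) | ant1:(2,0)->N->(1,0)
  grid max=4 at (0,1)
Step 2: ant0:(0,1)->E->(0,2) | ant1:(1,0)->N->(0,0)
  grid max=3 at (0,1)
Step 3: ant0:(0,2)->W->(0,1) | ant1:(0,0)->E->(0,1)
  grid max=6 at (0,1)
Step 4: ant0:(0,1)->E->(0,2) | ant1:(0,1)->E->(0,2)
  grid max=5 at (0,1)
Step 5: ant0:(0,2)->W->(0,1) | ant1:(0,2)->W->(0,1)
  grid max=8 at (0,1)

(0,1) (0,1)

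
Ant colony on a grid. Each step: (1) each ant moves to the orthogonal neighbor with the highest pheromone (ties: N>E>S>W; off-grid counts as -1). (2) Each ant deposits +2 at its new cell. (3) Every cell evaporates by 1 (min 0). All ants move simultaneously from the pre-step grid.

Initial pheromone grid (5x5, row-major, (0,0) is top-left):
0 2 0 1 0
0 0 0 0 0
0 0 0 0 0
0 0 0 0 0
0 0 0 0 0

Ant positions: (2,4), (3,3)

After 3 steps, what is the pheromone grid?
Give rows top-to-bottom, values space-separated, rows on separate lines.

After step 1: ants at (1,4),(2,3)
  0 1 0 0 0
  0 0 0 0 1
  0 0 0 1 0
  0 0 0 0 0
  0 0 0 0 0
After step 2: ants at (0,4),(1,3)
  0 0 0 0 1
  0 0 0 1 0
  0 0 0 0 0
  0 0 0 0 0
  0 0 0 0 0
After step 3: ants at (1,4),(0,3)
  0 0 0 1 0
  0 0 0 0 1
  0 0 0 0 0
  0 0 0 0 0
  0 0 0 0 0

0 0 0 1 0
0 0 0 0 1
0 0 0 0 0
0 0 0 0 0
0 0 0 0 0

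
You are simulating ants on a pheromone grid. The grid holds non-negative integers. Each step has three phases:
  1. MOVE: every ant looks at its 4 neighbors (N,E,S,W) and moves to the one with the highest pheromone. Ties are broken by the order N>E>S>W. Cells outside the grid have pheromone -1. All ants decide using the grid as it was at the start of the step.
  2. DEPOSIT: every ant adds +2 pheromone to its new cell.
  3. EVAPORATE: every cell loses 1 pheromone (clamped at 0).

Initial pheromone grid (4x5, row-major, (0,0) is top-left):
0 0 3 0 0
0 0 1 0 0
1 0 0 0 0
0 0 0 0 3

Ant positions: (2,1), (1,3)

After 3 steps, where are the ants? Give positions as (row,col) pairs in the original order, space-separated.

Step 1: ant0:(2,1)->W->(2,0) | ant1:(1,3)->W->(1,2)
  grid max=2 at (0,2)
Step 2: ant0:(2,0)->N->(1,0) | ant1:(1,2)->N->(0,2)
  grid max=3 at (0,2)
Step 3: ant0:(1,0)->S->(2,0) | ant1:(0,2)->S->(1,2)
  grid max=2 at (0,2)

(2,0) (1,2)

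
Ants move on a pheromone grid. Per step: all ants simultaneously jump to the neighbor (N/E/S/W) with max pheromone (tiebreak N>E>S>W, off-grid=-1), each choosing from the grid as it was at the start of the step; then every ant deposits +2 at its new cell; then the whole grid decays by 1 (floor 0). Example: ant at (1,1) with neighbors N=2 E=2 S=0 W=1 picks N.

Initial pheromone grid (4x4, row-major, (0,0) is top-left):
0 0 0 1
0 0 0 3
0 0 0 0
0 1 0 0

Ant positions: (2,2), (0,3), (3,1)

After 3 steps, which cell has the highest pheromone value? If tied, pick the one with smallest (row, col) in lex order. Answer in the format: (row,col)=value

Answer: (1,3)=6

Derivation:
Step 1: ant0:(2,2)->N->(1,2) | ant1:(0,3)->S->(1,3) | ant2:(3,1)->N->(2,1)
  grid max=4 at (1,3)
Step 2: ant0:(1,2)->E->(1,3) | ant1:(1,3)->W->(1,2) | ant2:(2,1)->N->(1,1)
  grid max=5 at (1,3)
Step 3: ant0:(1,3)->W->(1,2) | ant1:(1,2)->E->(1,3) | ant2:(1,1)->E->(1,2)
  grid max=6 at (1,3)
Final grid:
  0 0 0 0
  0 0 5 6
  0 0 0 0
  0 0 0 0
Max pheromone 6 at (1,3)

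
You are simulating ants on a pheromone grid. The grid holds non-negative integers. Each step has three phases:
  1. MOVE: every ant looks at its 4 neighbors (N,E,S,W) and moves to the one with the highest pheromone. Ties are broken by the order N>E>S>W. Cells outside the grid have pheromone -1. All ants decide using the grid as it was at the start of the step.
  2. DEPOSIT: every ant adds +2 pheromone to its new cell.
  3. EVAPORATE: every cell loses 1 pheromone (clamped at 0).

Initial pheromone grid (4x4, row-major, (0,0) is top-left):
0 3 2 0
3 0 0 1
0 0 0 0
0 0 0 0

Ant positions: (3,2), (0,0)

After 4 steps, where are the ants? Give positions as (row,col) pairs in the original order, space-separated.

Step 1: ant0:(3,2)->N->(2,2) | ant1:(0,0)->E->(0,1)
  grid max=4 at (0,1)
Step 2: ant0:(2,2)->N->(1,2) | ant1:(0,1)->E->(0,2)
  grid max=3 at (0,1)
Step 3: ant0:(1,2)->N->(0,2) | ant1:(0,2)->W->(0,1)
  grid max=4 at (0,1)
Step 4: ant0:(0,2)->W->(0,1) | ant1:(0,1)->E->(0,2)
  grid max=5 at (0,1)

(0,1) (0,2)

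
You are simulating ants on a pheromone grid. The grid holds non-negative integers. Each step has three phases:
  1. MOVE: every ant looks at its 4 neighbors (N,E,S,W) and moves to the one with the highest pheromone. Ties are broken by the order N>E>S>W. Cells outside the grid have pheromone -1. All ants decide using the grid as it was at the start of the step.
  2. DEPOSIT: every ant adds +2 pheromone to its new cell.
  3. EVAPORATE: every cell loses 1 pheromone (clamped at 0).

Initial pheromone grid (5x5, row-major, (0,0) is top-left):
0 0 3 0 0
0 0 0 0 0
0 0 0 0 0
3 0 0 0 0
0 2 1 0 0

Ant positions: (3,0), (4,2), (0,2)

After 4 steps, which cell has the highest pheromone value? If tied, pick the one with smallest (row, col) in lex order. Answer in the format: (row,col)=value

Answer: (3,0)=5

Derivation:
Step 1: ant0:(3,0)->N->(2,0) | ant1:(4,2)->W->(4,1) | ant2:(0,2)->E->(0,3)
  grid max=3 at (4,1)
Step 2: ant0:(2,0)->S->(3,0) | ant1:(4,1)->N->(3,1) | ant2:(0,3)->W->(0,2)
  grid max=3 at (0,2)
Step 3: ant0:(3,0)->E->(3,1) | ant1:(3,1)->W->(3,0) | ant2:(0,2)->E->(0,3)
  grid max=4 at (3,0)
Step 4: ant0:(3,1)->W->(3,0) | ant1:(3,0)->E->(3,1) | ant2:(0,3)->W->(0,2)
  grid max=5 at (3,0)
Final grid:
  0 0 3 0 0
  0 0 0 0 0
  0 0 0 0 0
  5 3 0 0 0
  0 0 0 0 0
Max pheromone 5 at (3,0)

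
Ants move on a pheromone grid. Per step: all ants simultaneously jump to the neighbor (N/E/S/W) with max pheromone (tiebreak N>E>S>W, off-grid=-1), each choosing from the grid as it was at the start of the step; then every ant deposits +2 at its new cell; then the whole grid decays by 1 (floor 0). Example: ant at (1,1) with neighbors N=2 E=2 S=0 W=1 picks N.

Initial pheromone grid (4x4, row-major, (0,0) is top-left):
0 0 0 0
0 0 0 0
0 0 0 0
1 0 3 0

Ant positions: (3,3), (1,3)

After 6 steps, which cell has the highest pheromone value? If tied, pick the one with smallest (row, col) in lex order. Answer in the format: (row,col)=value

Step 1: ant0:(3,3)->W->(3,2) | ant1:(1,3)->N->(0,3)
  grid max=4 at (3,2)
Step 2: ant0:(3,2)->N->(2,2) | ant1:(0,3)->S->(1,3)
  grid max=3 at (3,2)
Step 3: ant0:(2,2)->S->(3,2) | ant1:(1,3)->N->(0,3)
  grid max=4 at (3,2)
Step 4: ant0:(3,2)->N->(2,2) | ant1:(0,3)->S->(1,3)
  grid max=3 at (3,2)
Step 5: ant0:(2,2)->S->(3,2) | ant1:(1,3)->N->(0,3)
  grid max=4 at (3,2)
Step 6: ant0:(3,2)->N->(2,2) | ant1:(0,3)->S->(1,3)
  grid max=3 at (3,2)
Final grid:
  0 0 0 0
  0 0 0 1
  0 0 1 0
  0 0 3 0
Max pheromone 3 at (3,2)

Answer: (3,2)=3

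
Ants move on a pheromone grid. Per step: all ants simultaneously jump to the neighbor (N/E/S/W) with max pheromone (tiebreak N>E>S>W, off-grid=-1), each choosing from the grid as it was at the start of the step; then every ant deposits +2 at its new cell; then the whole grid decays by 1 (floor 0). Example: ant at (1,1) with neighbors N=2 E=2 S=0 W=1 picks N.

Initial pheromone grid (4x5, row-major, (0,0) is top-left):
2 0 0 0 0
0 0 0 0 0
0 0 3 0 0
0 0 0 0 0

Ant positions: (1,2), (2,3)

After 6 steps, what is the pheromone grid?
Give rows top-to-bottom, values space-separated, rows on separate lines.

After step 1: ants at (2,2),(2,2)
  1 0 0 0 0
  0 0 0 0 0
  0 0 6 0 0
  0 0 0 0 0
After step 2: ants at (1,2),(1,2)
  0 0 0 0 0
  0 0 3 0 0
  0 0 5 0 0
  0 0 0 0 0
After step 3: ants at (2,2),(2,2)
  0 0 0 0 0
  0 0 2 0 0
  0 0 8 0 0
  0 0 0 0 0
After step 4: ants at (1,2),(1,2)
  0 0 0 0 0
  0 0 5 0 0
  0 0 7 0 0
  0 0 0 0 0
After step 5: ants at (2,2),(2,2)
  0 0 0 0 0
  0 0 4 0 0
  0 0 10 0 0
  0 0 0 0 0
After step 6: ants at (1,2),(1,2)
  0 0 0 0 0
  0 0 7 0 0
  0 0 9 0 0
  0 0 0 0 0

0 0 0 0 0
0 0 7 0 0
0 0 9 0 0
0 0 0 0 0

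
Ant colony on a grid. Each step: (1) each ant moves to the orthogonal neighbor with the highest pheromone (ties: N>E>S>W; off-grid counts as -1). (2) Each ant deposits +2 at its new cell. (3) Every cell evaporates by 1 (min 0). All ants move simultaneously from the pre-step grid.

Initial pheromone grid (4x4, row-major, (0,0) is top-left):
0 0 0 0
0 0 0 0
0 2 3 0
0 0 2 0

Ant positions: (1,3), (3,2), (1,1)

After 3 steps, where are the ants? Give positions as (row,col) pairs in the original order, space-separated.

Step 1: ant0:(1,3)->N->(0,3) | ant1:(3,2)->N->(2,2) | ant2:(1,1)->S->(2,1)
  grid max=4 at (2,2)
Step 2: ant0:(0,3)->S->(1,3) | ant1:(2,2)->W->(2,1) | ant2:(2,1)->E->(2,2)
  grid max=5 at (2,2)
Step 3: ant0:(1,3)->N->(0,3) | ant1:(2,1)->E->(2,2) | ant2:(2,2)->W->(2,1)
  grid max=6 at (2,2)

(0,3) (2,2) (2,1)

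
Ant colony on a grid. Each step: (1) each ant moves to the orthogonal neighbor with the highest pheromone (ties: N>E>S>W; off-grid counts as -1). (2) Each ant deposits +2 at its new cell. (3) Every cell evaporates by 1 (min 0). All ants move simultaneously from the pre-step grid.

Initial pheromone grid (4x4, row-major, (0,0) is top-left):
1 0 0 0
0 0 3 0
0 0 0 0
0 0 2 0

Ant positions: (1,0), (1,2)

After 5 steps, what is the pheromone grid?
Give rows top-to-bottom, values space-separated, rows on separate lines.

After step 1: ants at (0,0),(0,2)
  2 0 1 0
  0 0 2 0
  0 0 0 0
  0 0 1 0
After step 2: ants at (0,1),(1,2)
  1 1 0 0
  0 0 3 0
  0 0 0 0
  0 0 0 0
After step 3: ants at (0,0),(0,2)
  2 0 1 0
  0 0 2 0
  0 0 0 0
  0 0 0 0
After step 4: ants at (0,1),(1,2)
  1 1 0 0
  0 0 3 0
  0 0 0 0
  0 0 0 0
After step 5: ants at (0,0),(0,2)
  2 0 1 0
  0 0 2 0
  0 0 0 0
  0 0 0 0

2 0 1 0
0 0 2 0
0 0 0 0
0 0 0 0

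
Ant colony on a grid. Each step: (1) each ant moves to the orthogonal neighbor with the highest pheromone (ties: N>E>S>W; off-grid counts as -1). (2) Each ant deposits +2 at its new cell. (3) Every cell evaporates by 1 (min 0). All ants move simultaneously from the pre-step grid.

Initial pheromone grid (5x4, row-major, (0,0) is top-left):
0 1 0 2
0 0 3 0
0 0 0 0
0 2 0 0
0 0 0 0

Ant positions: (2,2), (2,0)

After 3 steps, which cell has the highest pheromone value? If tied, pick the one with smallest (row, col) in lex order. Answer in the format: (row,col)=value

Step 1: ant0:(2,2)->N->(1,2) | ant1:(2,0)->N->(1,0)
  grid max=4 at (1,2)
Step 2: ant0:(1,2)->N->(0,2) | ant1:(1,0)->N->(0,0)
  grid max=3 at (1,2)
Step 3: ant0:(0,2)->S->(1,2) | ant1:(0,0)->E->(0,1)
  grid max=4 at (1,2)
Final grid:
  0 1 0 0
  0 0 4 0
  0 0 0 0
  0 0 0 0
  0 0 0 0
Max pheromone 4 at (1,2)

Answer: (1,2)=4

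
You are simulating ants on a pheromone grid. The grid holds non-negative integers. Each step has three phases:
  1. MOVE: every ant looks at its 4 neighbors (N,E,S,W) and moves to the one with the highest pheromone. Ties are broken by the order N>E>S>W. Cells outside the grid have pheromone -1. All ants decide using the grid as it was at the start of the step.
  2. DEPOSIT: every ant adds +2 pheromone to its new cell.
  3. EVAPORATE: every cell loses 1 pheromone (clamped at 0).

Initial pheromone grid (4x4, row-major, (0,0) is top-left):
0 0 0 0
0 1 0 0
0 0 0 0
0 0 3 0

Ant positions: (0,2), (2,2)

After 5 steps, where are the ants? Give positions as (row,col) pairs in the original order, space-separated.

Step 1: ant0:(0,2)->E->(0,3) | ant1:(2,2)->S->(3,2)
  grid max=4 at (3,2)
Step 2: ant0:(0,3)->S->(1,3) | ant1:(3,2)->N->(2,2)
  grid max=3 at (3,2)
Step 3: ant0:(1,3)->N->(0,3) | ant1:(2,2)->S->(3,2)
  grid max=4 at (3,2)
Step 4: ant0:(0,3)->S->(1,3) | ant1:(3,2)->N->(2,2)
  grid max=3 at (3,2)
Step 5: ant0:(1,3)->N->(0,3) | ant1:(2,2)->S->(3,2)
  grid max=4 at (3,2)

(0,3) (3,2)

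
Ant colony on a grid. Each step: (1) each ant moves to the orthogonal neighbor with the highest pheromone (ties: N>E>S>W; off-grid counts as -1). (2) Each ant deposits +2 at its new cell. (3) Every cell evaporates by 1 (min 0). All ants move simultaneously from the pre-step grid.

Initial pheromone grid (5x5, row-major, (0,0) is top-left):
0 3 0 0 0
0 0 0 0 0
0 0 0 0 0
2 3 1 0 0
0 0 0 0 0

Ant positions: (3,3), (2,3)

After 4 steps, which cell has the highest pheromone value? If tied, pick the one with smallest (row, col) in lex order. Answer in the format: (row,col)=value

Answer: (3,1)=3

Derivation:
Step 1: ant0:(3,3)->W->(3,2) | ant1:(2,3)->N->(1,3)
  grid max=2 at (0,1)
Step 2: ant0:(3,2)->W->(3,1) | ant1:(1,3)->N->(0,3)
  grid max=3 at (3,1)
Step 3: ant0:(3,1)->E->(3,2) | ant1:(0,3)->E->(0,4)
  grid max=2 at (3,1)
Step 4: ant0:(3,2)->W->(3,1) | ant1:(0,4)->S->(1,4)
  grid max=3 at (3,1)
Final grid:
  0 0 0 0 0
  0 0 0 0 1
  0 0 0 0 0
  0 3 1 0 0
  0 0 0 0 0
Max pheromone 3 at (3,1)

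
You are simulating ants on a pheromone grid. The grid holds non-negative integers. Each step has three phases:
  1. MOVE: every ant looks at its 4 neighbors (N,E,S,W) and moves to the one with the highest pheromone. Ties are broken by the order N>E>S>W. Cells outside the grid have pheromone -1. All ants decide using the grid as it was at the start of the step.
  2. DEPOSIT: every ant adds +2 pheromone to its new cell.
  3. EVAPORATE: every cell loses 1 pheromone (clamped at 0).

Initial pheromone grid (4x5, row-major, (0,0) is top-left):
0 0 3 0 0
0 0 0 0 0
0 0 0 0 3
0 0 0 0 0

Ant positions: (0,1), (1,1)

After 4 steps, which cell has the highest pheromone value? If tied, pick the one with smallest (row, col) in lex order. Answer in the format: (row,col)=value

Answer: (0,2)=7

Derivation:
Step 1: ant0:(0,1)->E->(0,2) | ant1:(1,1)->N->(0,1)
  grid max=4 at (0,2)
Step 2: ant0:(0,2)->W->(0,1) | ant1:(0,1)->E->(0,2)
  grid max=5 at (0,2)
Step 3: ant0:(0,1)->E->(0,2) | ant1:(0,2)->W->(0,1)
  grid max=6 at (0,2)
Step 4: ant0:(0,2)->W->(0,1) | ant1:(0,1)->E->(0,2)
  grid max=7 at (0,2)
Final grid:
  0 4 7 0 0
  0 0 0 0 0
  0 0 0 0 0
  0 0 0 0 0
Max pheromone 7 at (0,2)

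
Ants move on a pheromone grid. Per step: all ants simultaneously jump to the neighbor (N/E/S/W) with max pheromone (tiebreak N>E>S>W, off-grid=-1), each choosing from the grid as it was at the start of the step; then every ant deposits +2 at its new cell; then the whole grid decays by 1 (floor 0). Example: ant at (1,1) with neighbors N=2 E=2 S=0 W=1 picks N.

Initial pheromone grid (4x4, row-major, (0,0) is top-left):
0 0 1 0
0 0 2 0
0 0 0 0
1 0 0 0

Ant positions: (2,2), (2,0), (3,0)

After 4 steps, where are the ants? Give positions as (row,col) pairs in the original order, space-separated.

Step 1: ant0:(2,2)->N->(1,2) | ant1:(2,0)->S->(3,0) | ant2:(3,0)->N->(2,0)
  grid max=3 at (1,2)
Step 2: ant0:(1,2)->N->(0,2) | ant1:(3,0)->N->(2,0) | ant2:(2,0)->S->(3,0)
  grid max=3 at (3,0)
Step 3: ant0:(0,2)->S->(1,2) | ant1:(2,0)->S->(3,0) | ant2:(3,0)->N->(2,0)
  grid max=4 at (3,0)
Step 4: ant0:(1,2)->N->(0,2) | ant1:(3,0)->N->(2,0) | ant2:(2,0)->S->(3,0)
  grid max=5 at (3,0)

(0,2) (2,0) (3,0)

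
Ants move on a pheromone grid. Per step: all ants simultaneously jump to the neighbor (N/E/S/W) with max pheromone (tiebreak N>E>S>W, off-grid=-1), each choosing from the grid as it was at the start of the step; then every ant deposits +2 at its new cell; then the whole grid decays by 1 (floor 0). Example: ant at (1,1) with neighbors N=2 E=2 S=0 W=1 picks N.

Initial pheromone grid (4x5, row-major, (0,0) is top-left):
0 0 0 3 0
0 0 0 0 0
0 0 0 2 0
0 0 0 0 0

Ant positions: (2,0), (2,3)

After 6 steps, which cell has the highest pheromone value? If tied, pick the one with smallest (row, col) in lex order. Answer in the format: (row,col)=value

Answer: (0,3)=5

Derivation:
Step 1: ant0:(2,0)->N->(1,0) | ant1:(2,3)->N->(1,3)
  grid max=2 at (0,3)
Step 2: ant0:(1,0)->N->(0,0) | ant1:(1,3)->N->(0,3)
  grid max=3 at (0,3)
Step 3: ant0:(0,0)->E->(0,1) | ant1:(0,3)->E->(0,4)
  grid max=2 at (0,3)
Step 4: ant0:(0,1)->E->(0,2) | ant1:(0,4)->W->(0,3)
  grid max=3 at (0,3)
Step 5: ant0:(0,2)->E->(0,3) | ant1:(0,3)->W->(0,2)
  grid max=4 at (0,3)
Step 6: ant0:(0,3)->W->(0,2) | ant1:(0,2)->E->(0,3)
  grid max=5 at (0,3)
Final grid:
  0 0 3 5 0
  0 0 0 0 0
  0 0 0 0 0
  0 0 0 0 0
Max pheromone 5 at (0,3)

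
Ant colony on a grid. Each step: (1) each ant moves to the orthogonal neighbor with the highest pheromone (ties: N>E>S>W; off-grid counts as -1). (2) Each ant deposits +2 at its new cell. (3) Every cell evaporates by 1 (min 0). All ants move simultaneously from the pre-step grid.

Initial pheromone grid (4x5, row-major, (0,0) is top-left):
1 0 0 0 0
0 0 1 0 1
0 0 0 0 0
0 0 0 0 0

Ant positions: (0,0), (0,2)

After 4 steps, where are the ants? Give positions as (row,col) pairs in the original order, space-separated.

Step 1: ant0:(0,0)->E->(0,1) | ant1:(0,2)->S->(1,2)
  grid max=2 at (1,2)
Step 2: ant0:(0,1)->E->(0,2) | ant1:(1,2)->N->(0,2)
  grid max=3 at (0,2)
Step 3: ant0:(0,2)->S->(1,2) | ant1:(0,2)->S->(1,2)
  grid max=4 at (1,2)
Step 4: ant0:(1,2)->N->(0,2) | ant1:(1,2)->N->(0,2)
  grid max=5 at (0,2)

(0,2) (0,2)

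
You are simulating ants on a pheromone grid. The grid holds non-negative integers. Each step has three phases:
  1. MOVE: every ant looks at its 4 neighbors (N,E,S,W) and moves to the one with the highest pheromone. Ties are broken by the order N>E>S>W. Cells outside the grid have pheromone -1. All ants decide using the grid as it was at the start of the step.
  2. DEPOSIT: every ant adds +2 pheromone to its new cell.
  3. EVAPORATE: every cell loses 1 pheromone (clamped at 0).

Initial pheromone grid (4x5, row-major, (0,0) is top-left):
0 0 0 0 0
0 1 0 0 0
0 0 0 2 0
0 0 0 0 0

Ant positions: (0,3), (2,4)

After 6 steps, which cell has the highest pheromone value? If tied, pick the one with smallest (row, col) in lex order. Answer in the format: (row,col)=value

Step 1: ant0:(0,3)->E->(0,4) | ant1:(2,4)->W->(2,3)
  grid max=3 at (2,3)
Step 2: ant0:(0,4)->S->(1,4) | ant1:(2,3)->N->(1,3)
  grid max=2 at (2,3)
Step 3: ant0:(1,4)->W->(1,3) | ant1:(1,3)->S->(2,3)
  grid max=3 at (2,3)
Step 4: ant0:(1,3)->S->(2,3) | ant1:(2,3)->N->(1,3)
  grid max=4 at (2,3)
Step 5: ant0:(2,3)->N->(1,3) | ant1:(1,3)->S->(2,3)
  grid max=5 at (2,3)
Step 6: ant0:(1,3)->S->(2,3) | ant1:(2,3)->N->(1,3)
  grid max=6 at (2,3)
Final grid:
  0 0 0 0 0
  0 0 0 5 0
  0 0 0 6 0
  0 0 0 0 0
Max pheromone 6 at (2,3)

Answer: (2,3)=6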